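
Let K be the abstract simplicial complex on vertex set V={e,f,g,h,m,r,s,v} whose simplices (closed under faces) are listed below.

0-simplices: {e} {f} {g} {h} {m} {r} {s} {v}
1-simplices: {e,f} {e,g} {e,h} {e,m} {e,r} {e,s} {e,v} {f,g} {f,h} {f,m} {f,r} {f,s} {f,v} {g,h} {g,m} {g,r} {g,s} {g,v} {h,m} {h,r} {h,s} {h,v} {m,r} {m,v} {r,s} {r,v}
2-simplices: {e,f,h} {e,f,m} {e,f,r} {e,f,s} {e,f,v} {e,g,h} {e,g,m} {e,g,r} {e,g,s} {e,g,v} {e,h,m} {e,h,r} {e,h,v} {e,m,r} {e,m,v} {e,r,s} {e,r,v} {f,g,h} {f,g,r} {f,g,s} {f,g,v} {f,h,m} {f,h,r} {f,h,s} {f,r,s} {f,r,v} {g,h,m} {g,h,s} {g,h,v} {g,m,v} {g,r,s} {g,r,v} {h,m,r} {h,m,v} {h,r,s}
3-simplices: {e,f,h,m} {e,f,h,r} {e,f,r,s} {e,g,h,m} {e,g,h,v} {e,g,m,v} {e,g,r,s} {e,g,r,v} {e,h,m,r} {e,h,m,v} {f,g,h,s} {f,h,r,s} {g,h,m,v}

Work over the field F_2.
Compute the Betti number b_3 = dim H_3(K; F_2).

n_0=8 n_1=26 n_2=35 n_3=13  [Z2]
∂1: piv[ef,eg,eh,em,er,es,ev] rk=7  ker:fg,fh,fm,fr,fs,fv,gh,gm,gr,gs,gv,hm,hr,hs,hv,mr,mv,rs,rv
∂2: piv[efh,efm,efr,efs,efv,egh,egm,egr,egs,egv,ehm,ehr,ehv,emr,emv,ers,erv,fgh,fhs] rk=19  ker:fgr,fgs,fgv,fhm,fhr,frs,frv,ghm,ghs,ghv,gmv,grs,grv,hmr,hmv,hrs
∂3: piv[efhm,efhr,efrs,eghm,eghv,egmv,egrs,egrv,ehmr,ehmv,fghs,fhrs] rk=12  ker:ghmv
b_3=(13−12)−0=1

b_3=1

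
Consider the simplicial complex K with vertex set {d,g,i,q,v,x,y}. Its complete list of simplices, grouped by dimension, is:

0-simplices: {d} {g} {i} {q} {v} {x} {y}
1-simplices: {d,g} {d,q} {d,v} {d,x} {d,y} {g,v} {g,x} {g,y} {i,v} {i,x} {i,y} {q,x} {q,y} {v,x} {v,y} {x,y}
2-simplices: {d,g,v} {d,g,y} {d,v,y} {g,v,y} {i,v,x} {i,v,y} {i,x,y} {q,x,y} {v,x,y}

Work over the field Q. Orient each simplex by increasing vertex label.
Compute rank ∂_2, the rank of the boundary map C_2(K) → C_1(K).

rank∂_2=7

n_0=7 n_1=16 n_2=9  [Q]
∂1: piv[dg,dq,dv,dx,dy,iv] rk=6  ker:gv,gx,gy,ix,iy,qx,qy,vx,vy,xy
∂2: piv[dgv,dgy,dvy,ivx,ivy,ixy,qxy] rk=7  ker:gvy,vxy
rk∂_2=7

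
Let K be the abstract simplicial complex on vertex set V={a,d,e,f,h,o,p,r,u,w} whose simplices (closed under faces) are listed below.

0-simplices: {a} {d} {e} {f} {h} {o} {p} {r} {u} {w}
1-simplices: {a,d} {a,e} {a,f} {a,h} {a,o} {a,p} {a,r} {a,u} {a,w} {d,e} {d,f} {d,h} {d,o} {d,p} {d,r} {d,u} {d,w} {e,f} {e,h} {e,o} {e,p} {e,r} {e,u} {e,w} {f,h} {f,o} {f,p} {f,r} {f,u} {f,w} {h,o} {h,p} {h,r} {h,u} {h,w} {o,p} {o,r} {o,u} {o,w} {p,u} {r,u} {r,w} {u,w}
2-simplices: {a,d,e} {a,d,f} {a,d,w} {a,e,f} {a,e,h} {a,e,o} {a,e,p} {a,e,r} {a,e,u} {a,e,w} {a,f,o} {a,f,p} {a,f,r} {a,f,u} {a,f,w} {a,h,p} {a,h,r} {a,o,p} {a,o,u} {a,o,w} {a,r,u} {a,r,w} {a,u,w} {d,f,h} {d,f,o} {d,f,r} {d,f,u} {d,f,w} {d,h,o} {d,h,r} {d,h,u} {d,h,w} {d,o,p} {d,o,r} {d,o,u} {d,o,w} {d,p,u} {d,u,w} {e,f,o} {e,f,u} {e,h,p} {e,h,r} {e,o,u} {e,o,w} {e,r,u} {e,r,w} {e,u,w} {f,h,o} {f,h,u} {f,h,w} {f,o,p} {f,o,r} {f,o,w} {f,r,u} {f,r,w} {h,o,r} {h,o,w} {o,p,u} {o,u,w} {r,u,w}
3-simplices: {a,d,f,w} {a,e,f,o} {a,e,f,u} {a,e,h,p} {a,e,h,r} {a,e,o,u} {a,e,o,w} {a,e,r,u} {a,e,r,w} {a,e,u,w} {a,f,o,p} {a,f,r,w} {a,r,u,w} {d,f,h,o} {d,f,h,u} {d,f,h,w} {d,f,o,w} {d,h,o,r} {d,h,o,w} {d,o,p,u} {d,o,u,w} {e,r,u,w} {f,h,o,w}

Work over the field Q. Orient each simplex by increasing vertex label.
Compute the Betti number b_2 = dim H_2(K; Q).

b_2=5

n_0=10 n_1=43 n_2=60 n_3=23  [Q]
∂1: piv[ad,ae,af,ah,ao,ap,ar,au,aw] rk=9  ker:de,df,dh,do,dp,dr,du,dw,ef,eh,eo,ep,er,eu,ew,fh,fo,fp,fr,fu,fw,ho,hp,hr,hu,hw,op,or,ou,ow,pu,ru,rw,uw
∂2: piv[ade,adf,adw,aef,aeh,aeo,aep,aer,aeu,aew,afo,afp,afr,afu,afw,ahp,ahr,aop,aou,aow,aru,arw,auw,dfh,dfo,dfr,dfu,dho,dhr,dhu,dhw,dop,dor,dpu] rk=34  ker:dfw,dou,dow,duw,efo,efu,ehp,ehr,eou,eow,eru,erw,euw,fho,fhu,fhw,fop,for,fow,fru,frw,hor,how,opu,ouw,ruw
∂3: piv[adfw,aefo,aefu,aehp,aehr,aeou,aeow,aeru,aerw,aeuw,afop,afrw,aruw,dfho,dfhu,dfhw,dfow,dhor,dhow,dopu,douw] rk=21  ker:eruw,fhow
b_2=(60−34)−21=5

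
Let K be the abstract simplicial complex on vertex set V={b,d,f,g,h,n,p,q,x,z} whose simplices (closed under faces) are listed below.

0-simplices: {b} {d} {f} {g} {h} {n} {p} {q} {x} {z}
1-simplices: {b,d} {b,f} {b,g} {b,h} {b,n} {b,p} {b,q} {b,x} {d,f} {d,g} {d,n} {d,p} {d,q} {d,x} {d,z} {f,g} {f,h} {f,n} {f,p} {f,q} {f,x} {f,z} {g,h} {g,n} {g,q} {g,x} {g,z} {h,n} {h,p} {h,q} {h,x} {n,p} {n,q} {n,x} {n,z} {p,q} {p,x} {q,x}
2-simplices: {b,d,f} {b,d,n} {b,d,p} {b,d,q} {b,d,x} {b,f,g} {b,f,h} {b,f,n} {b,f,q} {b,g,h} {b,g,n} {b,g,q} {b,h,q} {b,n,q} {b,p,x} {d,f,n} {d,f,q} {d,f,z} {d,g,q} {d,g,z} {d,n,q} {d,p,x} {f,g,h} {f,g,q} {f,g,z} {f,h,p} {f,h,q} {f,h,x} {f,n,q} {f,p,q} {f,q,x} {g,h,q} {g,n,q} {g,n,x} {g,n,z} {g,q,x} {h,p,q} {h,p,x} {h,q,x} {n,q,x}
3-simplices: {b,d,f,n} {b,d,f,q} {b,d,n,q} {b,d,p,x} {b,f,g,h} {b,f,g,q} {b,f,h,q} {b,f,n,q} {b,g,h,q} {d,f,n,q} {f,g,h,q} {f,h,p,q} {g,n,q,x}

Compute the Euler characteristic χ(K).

χ(K)=-1

n_0=10 n_1=38 n_2=40 n_3=13
χ=+10−38+40−13=-1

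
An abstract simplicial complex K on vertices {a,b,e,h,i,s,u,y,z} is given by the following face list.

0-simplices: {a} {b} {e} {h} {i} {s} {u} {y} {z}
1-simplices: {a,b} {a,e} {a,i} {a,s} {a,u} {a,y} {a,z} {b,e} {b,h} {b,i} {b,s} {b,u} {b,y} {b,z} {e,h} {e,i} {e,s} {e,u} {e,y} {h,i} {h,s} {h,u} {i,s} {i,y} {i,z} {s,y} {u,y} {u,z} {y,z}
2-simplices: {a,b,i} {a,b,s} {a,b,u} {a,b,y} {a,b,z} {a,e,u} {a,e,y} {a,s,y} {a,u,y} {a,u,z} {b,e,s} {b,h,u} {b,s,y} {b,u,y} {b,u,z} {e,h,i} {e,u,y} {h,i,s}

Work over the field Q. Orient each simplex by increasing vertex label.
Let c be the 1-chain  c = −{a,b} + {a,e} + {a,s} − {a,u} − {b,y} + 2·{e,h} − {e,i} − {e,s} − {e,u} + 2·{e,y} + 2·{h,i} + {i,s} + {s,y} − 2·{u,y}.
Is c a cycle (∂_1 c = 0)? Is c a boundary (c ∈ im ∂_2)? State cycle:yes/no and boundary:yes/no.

n_0=9 n_1=29 n_2=18  [Q]
∂1: piv[ab,ae,ai,as,au,ay,az,bh] rk=8  ker:be,bi,bs,bu,by,bz,eh,ei,es,eu,ey,hi,hs,hu,is,iy,iz,sy,uy,uz,yz
∂2: piv[abi,abs,abu,aby,abz,aeu,aey,asy,auy,auz,bes,bhu,ehi,his] rk=14  ker:bsy,buy,buz,euy
∂1c = 0
c vs im∂2: residual ≠ 0 ⇒ not boundary

cycle:yes boundary:no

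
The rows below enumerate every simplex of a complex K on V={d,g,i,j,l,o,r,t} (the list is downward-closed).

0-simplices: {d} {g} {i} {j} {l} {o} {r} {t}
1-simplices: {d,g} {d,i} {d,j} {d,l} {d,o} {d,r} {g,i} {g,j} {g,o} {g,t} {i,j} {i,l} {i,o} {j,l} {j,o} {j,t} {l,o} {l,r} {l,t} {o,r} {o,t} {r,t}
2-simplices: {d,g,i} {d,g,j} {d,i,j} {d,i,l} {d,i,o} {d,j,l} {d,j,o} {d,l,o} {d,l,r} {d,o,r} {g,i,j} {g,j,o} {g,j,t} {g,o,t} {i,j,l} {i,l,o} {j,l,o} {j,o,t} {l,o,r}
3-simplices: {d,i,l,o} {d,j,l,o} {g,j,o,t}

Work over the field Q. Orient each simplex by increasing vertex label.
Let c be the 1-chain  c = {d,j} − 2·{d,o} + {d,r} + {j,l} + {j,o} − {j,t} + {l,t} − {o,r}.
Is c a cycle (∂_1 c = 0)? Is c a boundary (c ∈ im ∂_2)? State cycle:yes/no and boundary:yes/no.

cycle:yes boundary:no

n_0=8 n_1=22 n_2=19 n_3=3  [Q]
∂1: piv[dg,di,dj,dl,do,dr,gt] rk=7  ker:gi,gj,go,ij,il,io,jl,jo,jt,lo,lr,lt,or,ot,rt
∂2: piv[dgi,dgj,dij,dil,dio,djl,djo,dlo,dlr,dor,gjo,gjt,got] rk=13  ker:gij,ijl,ilo,jlo,jot,lor
∂3: piv[dilo,djlo,gjot] rk=3
∂1c = 0
c vs im∂2: residual ≠ 0 ⇒ not boundary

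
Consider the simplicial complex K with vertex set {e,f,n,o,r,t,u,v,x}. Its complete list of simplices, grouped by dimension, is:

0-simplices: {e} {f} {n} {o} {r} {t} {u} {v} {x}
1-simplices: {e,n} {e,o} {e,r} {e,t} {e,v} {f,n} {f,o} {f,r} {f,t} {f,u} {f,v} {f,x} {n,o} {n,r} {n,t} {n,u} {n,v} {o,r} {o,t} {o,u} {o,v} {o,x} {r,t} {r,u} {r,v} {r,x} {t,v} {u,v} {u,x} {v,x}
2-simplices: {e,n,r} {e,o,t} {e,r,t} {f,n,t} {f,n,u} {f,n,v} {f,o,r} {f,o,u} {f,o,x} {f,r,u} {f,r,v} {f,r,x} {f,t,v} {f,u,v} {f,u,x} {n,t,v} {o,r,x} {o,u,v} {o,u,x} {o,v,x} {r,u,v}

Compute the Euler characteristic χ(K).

χ(K)=0

n_0=9 n_1=30 n_2=21
χ=+9−30+21=0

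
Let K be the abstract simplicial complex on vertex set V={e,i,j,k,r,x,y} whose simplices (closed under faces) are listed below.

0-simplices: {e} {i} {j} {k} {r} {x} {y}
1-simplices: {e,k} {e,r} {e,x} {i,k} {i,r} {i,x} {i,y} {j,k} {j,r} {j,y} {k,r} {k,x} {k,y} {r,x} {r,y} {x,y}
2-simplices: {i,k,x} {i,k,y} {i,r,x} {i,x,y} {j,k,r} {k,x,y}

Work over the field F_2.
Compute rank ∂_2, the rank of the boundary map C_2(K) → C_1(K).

rank∂_2=5

n_0=7 n_1=16 n_2=6  [Z2]
∂1: piv[ek,er,ex,ik,iy,jk] rk=6  ker:ir,ix,jr,jy,kr,kx,ky,rx,ry,xy
∂2: piv[ikx,iky,irx,ixy,jkr] rk=5  ker:kxy
rk∂_2=5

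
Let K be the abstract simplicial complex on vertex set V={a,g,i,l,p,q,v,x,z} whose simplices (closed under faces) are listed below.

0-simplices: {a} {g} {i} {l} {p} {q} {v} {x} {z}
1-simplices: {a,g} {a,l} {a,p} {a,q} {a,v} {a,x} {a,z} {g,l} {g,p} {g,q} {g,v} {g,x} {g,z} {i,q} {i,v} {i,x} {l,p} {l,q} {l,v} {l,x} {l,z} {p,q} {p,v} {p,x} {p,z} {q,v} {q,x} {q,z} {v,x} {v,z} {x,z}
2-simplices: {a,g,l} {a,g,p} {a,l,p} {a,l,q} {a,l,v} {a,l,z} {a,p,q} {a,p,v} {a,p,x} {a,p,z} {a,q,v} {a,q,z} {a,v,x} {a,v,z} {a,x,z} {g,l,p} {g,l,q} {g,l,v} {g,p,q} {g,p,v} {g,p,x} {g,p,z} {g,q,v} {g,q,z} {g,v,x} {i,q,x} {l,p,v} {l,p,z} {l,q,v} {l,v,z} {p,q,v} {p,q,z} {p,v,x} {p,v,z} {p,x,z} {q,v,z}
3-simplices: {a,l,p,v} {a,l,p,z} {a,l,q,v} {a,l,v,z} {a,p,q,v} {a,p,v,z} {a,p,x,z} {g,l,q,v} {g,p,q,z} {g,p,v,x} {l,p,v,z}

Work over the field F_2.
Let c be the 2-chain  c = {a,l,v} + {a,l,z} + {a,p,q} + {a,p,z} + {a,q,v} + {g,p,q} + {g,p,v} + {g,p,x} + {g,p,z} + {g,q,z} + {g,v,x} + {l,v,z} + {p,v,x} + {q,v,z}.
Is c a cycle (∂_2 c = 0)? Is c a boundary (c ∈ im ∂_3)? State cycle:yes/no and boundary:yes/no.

cycle:yes boundary:no

n_0=9 n_1=31 n_2=36 n_3=11  [Z2]
∂1: piv[ag,al,ap,aq,av,ax,az,iq] rk=8  ker:gl,gp,gq,gv,gx,gz,iv,ix,lp,lq,lv,lx,lz,pq,pv,px,pz,qv,qx,qz,vx,vz,xz
∂2: piv[agl,agp,alp,alq,alv,alz,apq,apv,apx,apz,aqv,aqz,avx,avz,axz,glq,glv,gpx,gpz,iqx] rk=20  ker:glp,gpq,gpv,gqv,gqz,gvx,lpv,lpz,lqv,lvz,pqv,pqz,pvx,pvz,pxz,qvz
∂3: piv[alpv,alpz,alqv,alvz,apqv,apvz,apxz,glqv,gpqz,gpvx] rk=10  ker:lpvz
∂2c = 0
c vs im∂3: residual ≠ 0 ⇒ not boundary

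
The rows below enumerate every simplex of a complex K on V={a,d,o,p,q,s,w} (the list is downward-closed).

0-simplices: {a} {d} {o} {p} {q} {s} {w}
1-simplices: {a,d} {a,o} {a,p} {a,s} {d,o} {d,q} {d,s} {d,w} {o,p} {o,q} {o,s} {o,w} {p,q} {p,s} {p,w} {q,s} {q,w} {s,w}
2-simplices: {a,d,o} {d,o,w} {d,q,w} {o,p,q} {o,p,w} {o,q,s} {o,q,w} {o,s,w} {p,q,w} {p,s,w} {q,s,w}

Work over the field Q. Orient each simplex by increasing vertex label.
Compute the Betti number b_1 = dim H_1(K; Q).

b_1=3

n_0=7 n_1=18 n_2=11  [Q]
∂1: piv[ad,ao,ap,as,dq,dw] rk=6  ker:do,ds,op,oq,os,ow,pq,ps,pw,qs,qw,sw
∂2: piv[ado,dow,dqw,opq,opw,oqs,oqw,osw,psw] rk=9  ker:pqw,qsw
b_1=(18−6)−9=3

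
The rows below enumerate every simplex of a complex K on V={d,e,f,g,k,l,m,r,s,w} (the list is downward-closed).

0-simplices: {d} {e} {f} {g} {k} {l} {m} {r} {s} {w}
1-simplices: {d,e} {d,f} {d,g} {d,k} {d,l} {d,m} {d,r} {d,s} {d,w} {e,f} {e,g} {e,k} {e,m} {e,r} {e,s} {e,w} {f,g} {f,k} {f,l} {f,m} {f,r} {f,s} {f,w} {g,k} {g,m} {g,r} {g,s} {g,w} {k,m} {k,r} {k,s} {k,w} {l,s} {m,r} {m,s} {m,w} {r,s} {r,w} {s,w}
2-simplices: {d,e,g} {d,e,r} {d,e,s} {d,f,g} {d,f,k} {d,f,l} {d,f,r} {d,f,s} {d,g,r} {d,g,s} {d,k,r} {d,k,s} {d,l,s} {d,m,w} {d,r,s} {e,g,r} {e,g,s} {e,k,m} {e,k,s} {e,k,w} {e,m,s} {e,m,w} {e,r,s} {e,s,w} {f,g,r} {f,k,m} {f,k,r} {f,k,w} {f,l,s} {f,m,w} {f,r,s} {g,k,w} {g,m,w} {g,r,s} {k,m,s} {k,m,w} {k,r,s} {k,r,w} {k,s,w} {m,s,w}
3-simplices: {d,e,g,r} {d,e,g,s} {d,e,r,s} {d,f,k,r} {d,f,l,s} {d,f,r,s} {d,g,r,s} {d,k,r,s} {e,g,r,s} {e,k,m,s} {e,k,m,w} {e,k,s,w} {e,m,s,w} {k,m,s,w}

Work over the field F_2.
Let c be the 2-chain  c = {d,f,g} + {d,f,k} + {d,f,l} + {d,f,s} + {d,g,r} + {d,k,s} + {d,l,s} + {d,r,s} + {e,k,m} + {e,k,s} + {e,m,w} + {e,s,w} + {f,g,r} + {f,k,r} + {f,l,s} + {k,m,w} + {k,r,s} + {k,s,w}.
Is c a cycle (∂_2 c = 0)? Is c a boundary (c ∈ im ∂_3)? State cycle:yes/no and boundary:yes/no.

cycle:yes boundary:no

n_0=10 n_1=39 n_2=40 n_3=14  [Z2]
∂1: piv[de,df,dg,dk,dl,dm,dr,ds,dw] rk=9  ker:ef,eg,ek,em,er,es,ew,fg,fk,fl,fm,fr,fs,fw,gk,gm,gr,gs,gw,km,kr,ks,kw,ls,mr,ms,mw,rs,rw,sw
∂2: piv[deg,der,des,dfg,dfk,dfl,dfr,dfs,dgr,dgs,dkr,dks,dls,dmw,drs,ekm,eks,ekw,ems,emw,esw,fkm,fkw,gkw,gmw,krw] rk=26  ker:egr,egs,ers,fgr,fkr,fls,fmw,frs,grs,kms,kmw,krs,ksw,msw
∂3: piv[degr,degs,ders,dfkr,dfls,dfrs,dgrs,dkrs,ekms,ekmw,eksw,emsw] rk=12  ker:egrs,kmsw
∂2c = 0
c vs im∂3: residual ≠ 0 ⇒ not boundary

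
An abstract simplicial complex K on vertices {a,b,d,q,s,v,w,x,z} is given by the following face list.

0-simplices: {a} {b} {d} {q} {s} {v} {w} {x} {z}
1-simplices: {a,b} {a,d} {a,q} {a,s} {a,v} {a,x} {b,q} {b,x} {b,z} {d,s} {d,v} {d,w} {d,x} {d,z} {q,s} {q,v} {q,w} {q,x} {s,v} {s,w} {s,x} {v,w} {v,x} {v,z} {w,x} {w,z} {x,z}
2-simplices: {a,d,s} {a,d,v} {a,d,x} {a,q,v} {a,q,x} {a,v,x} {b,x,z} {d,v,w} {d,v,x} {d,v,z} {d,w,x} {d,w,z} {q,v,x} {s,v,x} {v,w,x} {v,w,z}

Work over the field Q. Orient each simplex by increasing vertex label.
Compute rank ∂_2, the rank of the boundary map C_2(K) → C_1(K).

rank∂_2=12

n_0=9 n_1=27 n_2=16  [Q]
∂1: piv[ab,ad,aq,as,av,ax,bz,dw] rk=8  ker:bq,bx,ds,dv,dx,dz,qs,qv,qw,qx,sv,sw,sx,vw,vx,vz,wx,wz,xz
∂2: piv[ads,adv,adx,aqv,aqx,avx,bxz,dvw,dvz,dwx,dwz,svx] rk=12  ker:dvx,qvx,vwx,vwz
rk∂_2=12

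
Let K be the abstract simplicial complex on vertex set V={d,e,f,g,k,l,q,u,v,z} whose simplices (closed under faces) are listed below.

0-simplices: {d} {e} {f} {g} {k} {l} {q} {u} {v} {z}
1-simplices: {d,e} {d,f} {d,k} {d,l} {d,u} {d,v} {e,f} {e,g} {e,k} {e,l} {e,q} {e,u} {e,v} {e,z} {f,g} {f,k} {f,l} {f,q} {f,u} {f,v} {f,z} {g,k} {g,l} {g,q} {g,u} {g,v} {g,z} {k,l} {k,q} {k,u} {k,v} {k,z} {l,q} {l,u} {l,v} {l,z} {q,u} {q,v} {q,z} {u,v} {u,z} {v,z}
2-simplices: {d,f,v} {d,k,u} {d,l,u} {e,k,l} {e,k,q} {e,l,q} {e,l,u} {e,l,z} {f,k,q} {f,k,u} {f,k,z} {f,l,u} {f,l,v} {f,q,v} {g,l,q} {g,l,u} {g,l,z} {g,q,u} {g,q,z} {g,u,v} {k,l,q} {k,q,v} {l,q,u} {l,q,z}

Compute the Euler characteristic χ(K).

χ(K)=-8

n_0=10 n_1=42 n_2=24
χ=+10−42+24=-8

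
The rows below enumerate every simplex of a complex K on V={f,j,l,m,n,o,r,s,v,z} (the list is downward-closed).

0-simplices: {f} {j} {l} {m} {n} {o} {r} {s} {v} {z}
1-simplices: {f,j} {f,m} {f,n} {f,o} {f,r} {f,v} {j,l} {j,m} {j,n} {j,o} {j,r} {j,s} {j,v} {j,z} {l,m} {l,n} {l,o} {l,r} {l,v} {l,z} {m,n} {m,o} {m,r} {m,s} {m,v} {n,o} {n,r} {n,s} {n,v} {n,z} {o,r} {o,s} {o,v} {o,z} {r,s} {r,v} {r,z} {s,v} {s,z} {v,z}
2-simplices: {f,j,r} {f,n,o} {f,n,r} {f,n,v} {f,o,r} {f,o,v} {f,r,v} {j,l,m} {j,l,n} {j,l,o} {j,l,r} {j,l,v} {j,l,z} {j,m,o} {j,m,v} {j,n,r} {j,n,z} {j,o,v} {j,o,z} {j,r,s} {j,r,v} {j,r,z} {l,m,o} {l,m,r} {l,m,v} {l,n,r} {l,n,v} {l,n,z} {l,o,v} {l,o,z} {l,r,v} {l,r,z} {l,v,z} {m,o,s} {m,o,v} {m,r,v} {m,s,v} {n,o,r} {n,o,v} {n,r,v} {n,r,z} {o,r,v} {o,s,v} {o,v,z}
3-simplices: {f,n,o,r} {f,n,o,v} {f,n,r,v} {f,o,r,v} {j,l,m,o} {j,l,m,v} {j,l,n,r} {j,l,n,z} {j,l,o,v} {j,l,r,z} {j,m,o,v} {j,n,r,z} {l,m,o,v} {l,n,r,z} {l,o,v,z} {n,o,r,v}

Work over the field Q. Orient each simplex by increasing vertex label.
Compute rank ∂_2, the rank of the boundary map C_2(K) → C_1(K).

n_0=10 n_1=40 n_2=44 n_3=16  [Q]
∂1: piv[fj,fm,fn,fo,fr,fv,jl,js,jz] rk=9  ker:jm,jn,jo,jr,jv,lm,ln,lo,lr,lv,lz,mn,mo,mr,ms,mv,no,nr,ns,nv,nz,or,os,ov,oz,rs,rv,rz,sv,sz,vz
∂2: piv[fjr,fno,fnr,fnv,for,fov,frv,jlm,jln,jlo,jlr,jlv,jlz,jmo,jmv,jnr,jnz,jov,joz,jrs,jrv,jrz,lmr,lvz,mos,msv] rk=26  ker:lmo,lmv,lnr,lnv,lnz,lov,loz,lrv,lrz,mov,mrv,nor,nov,nrv,nrz,orv,osv,ovz
∂3: piv[fnor,fnov,fnrv,forv,jlmo,jlmv,jlnr,jlnz,jlov,jlrz,jmov,jnrz,lovz] rk=13  ker:lmov,lnrz,norv
rk∂_2=26

rank∂_2=26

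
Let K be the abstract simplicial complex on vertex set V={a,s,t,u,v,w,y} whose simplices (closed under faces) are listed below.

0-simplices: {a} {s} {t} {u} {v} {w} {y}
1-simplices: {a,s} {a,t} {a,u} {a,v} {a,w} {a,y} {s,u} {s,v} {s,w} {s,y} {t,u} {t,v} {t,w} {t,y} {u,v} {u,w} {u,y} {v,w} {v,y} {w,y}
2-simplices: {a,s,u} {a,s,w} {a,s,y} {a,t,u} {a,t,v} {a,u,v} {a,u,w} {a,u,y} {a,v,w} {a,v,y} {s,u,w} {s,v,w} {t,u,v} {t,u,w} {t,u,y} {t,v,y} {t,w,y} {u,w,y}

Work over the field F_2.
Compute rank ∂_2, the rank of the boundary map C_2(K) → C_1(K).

n_0=7 n_1=20 n_2=18  [Z2]
∂1: piv[as,at,au,av,aw,ay] rk=6  ker:su,sv,sw,sy,tu,tv,tw,ty,uv,uw,uy,vw,vy,wy
∂2: piv[asu,asw,asy,atu,atv,auv,auw,auy,avw,avy,svw,tuw,tuy,twy] rk=14  ker:suw,tuv,tvy,uwy
rk∂_2=14

rank∂_2=14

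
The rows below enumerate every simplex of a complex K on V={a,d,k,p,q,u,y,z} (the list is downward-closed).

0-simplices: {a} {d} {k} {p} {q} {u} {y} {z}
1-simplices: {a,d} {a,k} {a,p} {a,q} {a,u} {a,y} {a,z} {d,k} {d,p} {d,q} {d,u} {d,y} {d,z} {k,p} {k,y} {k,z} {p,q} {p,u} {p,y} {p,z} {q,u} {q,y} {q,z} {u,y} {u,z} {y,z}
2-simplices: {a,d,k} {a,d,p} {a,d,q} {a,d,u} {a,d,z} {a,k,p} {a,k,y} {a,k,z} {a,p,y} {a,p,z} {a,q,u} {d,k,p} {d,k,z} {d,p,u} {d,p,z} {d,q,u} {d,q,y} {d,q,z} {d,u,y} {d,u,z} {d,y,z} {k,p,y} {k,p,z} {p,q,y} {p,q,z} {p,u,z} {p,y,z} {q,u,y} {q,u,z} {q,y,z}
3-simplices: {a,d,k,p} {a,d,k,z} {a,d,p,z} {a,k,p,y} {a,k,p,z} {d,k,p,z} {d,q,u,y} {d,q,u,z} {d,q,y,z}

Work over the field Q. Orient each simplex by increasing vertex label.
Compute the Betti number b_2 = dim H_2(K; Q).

n_0=8 n_1=26 n_2=30 n_3=9  [Q]
∂1: piv[ad,ak,ap,aq,au,ay,az] rk=7  ker:dk,dp,dq,du,dy,dz,kp,ky,kz,pq,pu,py,pz,qu,qy,qz,uy,uz,yz
∂2: piv[adk,adp,adq,adu,adz,akp,aky,akz,apy,apz,aqu,dpu,dqy,dqz,duy,duz,dyz,pqy,pqz] rk=19  ker:dkp,dkz,dpz,dqu,kpy,kpz,puz,pyz,quy,quz,qyz
∂3: piv[adkp,adkz,adpz,akpy,akpz,dquy,dquz,dqyz] rk=8  ker:dkpz
b_2=(30−19)−8=3

b_2=3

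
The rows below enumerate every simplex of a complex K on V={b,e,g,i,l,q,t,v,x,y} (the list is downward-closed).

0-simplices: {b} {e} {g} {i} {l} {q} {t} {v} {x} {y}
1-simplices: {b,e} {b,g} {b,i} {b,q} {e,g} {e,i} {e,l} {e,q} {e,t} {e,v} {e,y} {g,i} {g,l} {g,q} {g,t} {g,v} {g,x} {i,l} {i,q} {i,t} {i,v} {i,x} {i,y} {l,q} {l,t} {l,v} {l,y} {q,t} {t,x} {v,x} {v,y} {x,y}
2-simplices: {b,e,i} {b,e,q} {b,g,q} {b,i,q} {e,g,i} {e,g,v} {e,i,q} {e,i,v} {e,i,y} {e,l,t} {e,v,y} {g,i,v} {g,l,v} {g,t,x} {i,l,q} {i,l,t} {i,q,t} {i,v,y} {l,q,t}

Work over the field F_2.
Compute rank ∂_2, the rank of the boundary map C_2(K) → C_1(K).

rank∂_2=15

n_0=10 n_1=32 n_2=19  [Z2]
∂1: piv[be,bg,bi,bq,el,et,ev,ey,gx] rk=9  ker:eg,ei,eq,gi,gl,gq,gt,gv,il,iq,it,iv,ix,iy,lq,lt,lv,ly,qt,tx,vx,vy,xy
∂2: piv[bei,beq,bgq,biq,egi,egv,eiv,eiy,elt,evy,glv,gtx,ilq,ilt,iqt] rk=15  ker:eiq,giv,ivy,lqt
rk∂_2=15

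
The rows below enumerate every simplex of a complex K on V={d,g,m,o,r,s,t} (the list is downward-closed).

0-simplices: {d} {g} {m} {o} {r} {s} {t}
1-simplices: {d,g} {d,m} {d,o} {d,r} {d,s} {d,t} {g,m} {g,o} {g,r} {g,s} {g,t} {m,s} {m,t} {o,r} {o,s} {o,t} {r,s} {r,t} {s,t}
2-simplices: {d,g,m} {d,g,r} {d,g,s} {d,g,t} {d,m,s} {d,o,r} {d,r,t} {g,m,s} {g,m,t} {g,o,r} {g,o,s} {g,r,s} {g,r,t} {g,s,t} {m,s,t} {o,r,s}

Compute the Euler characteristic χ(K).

χ(K)=4

n_0=7 n_1=19 n_2=16
χ=+7−19+16=4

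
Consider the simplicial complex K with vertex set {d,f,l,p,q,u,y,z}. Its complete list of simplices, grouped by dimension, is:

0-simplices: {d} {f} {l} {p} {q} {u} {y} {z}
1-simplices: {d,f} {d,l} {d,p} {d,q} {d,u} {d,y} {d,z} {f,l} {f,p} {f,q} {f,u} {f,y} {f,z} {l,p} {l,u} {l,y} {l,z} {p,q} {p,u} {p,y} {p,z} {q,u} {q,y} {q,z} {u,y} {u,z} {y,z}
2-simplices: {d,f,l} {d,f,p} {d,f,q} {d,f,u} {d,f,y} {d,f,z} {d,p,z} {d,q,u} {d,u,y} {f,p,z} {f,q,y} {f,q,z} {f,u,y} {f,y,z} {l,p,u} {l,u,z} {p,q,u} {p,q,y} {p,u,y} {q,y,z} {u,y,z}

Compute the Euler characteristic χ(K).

n_0=8 n_1=27 n_2=21
χ=+8−27+21=2

χ(K)=2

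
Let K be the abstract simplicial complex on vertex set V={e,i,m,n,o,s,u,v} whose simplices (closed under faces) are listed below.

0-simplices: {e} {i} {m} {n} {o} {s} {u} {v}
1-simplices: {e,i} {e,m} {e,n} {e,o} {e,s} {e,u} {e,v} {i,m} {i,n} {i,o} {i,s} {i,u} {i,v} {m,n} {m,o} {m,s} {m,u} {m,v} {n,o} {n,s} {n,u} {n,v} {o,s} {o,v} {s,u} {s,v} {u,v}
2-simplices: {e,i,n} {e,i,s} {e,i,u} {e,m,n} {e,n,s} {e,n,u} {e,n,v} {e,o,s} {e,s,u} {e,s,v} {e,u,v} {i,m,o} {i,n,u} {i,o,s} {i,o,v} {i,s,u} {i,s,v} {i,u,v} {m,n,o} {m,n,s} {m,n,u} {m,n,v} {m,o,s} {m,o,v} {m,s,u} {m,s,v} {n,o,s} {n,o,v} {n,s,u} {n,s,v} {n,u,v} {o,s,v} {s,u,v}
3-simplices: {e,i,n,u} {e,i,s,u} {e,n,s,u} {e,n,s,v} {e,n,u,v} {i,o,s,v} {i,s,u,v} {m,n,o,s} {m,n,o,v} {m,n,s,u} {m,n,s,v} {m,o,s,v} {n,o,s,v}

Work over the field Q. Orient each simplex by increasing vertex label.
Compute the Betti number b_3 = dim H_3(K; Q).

b_3=1

n_0=8 n_1=27 n_2=33 n_3=13  [Q]
∂1: piv[ei,em,en,eo,es,eu,ev] rk=7  ker:im,in,io,is,iu,iv,mn,mo,ms,mu,mv,no,ns,nu,nv,os,ov,su,sv,uv
∂2: piv[ein,eis,eiu,emn,ens,enu,env,eos,esu,esv,euv,imo,ios,iov,isv,mno,mns,mnu,mnv,mos] rk=20  ker:inu,isu,iuv,mov,msu,msv,nos,nov,nsu,nsv,nuv,osv,suv
∂3: piv[einu,eisu,ensu,ensv,enuv,iosv,isuv,mnos,mnov,mnsu,mnsv,mosv] rk=12  ker:nosv
b_3=(13−12)−0=1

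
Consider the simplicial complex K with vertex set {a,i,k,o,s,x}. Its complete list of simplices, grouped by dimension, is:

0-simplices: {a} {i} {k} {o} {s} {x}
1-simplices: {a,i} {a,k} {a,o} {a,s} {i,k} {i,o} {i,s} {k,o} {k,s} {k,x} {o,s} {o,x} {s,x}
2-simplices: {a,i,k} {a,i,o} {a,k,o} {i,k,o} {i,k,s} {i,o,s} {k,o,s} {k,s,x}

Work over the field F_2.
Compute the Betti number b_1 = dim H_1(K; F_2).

n_0=6 n_1=13 n_2=8  [Z2]
∂1: piv[ai,ak,ao,as,kx] rk=5  ker:ik,io,is,ko,ks,os,ox,sx
∂2: piv[aik,aio,ako,iks,ios,ksx] rk=6  ker:iko,kos
b_1=(13−5)−6=2

b_1=2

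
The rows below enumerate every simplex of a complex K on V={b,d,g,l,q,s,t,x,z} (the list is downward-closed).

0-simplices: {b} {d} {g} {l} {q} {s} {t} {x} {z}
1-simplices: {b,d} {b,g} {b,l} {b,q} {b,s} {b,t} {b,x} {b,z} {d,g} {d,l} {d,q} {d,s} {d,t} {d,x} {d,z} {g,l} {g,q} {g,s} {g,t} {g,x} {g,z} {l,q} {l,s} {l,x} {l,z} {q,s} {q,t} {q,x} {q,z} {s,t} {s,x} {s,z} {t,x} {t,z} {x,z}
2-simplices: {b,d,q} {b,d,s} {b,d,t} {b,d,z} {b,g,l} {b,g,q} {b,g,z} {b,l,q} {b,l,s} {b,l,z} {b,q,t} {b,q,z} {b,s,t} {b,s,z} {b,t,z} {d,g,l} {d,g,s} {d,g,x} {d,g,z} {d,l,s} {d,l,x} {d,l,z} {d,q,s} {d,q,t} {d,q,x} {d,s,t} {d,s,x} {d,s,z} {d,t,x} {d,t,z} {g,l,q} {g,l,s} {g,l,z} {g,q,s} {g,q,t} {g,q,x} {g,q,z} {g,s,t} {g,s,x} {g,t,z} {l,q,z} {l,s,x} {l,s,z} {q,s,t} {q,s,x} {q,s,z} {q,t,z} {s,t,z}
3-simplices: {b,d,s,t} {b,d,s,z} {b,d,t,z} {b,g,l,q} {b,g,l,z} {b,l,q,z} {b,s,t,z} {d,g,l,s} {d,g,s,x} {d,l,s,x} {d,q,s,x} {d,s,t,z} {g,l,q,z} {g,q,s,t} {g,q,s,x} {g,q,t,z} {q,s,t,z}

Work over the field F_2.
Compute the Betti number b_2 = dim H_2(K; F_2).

n_0=9 n_1=35 n_2=48 n_3=17  [Z2]
∂1: piv[bd,bg,bl,bq,bs,bt,bx,bz] rk=8  ker:dg,dl,dq,ds,dt,dx,dz,gl,gq,gs,gt,gx,gz,lq,ls,lx,lz,qs,qt,qx,qz,st,sx,sz,tx,tz,xz
∂2: piv[bdq,bds,bdt,bdz,bgl,bgq,bgz,blq,bls,blz,bqt,bqz,bst,bsz,btz,dgl,dgs,dgx,dgz,dlx,dqs,dqx,dsx,dtx,gqt] rk=25  ker:dls,dlz,dqt,dst,dsz,dtz,glq,gls,glz,gqs,gqx,gqz,gst,gsx,gtz,lqz,lsx,lsz,qst,qsx,qsz,qtz,stz
∂3: piv[bdst,bdsz,bdtz,bglq,bglz,blqz,bstz,dgls,dgsx,dlsx,dqsx,glqz,gqst,gqsx,gqtz,qstz] rk=16  ker:dstz
b_2=(48−25)−16=7

b_2=7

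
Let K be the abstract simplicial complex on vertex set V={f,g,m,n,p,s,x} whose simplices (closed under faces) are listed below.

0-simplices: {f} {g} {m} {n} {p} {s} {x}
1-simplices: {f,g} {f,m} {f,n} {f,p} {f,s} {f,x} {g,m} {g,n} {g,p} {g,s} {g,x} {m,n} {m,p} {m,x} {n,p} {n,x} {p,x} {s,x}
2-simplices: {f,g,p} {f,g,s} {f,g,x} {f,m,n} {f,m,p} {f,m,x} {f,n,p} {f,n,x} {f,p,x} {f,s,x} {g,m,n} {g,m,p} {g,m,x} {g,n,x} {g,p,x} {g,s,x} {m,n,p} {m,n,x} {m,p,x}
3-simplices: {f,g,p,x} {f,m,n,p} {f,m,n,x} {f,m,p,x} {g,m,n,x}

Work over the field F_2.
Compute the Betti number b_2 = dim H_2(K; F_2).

b_2=2

n_0=7 n_1=18 n_2=19 n_3=5  [Z2]
∂1: piv[fg,fm,fn,fp,fs,fx] rk=6  ker:gm,gn,gp,gs,gx,mn,mp,mx,np,nx,px,sx
∂2: piv[fgp,fgs,fgx,fmn,fmp,fmx,fnp,fnx,fpx,fsx,gmn,gmp] rk=12  ker:gmx,gnx,gpx,gsx,mnp,mnx,mpx
∂3: piv[fgpx,fmnp,fmnx,fmpx,gmnx] rk=5
b_2=(19−12)−5=2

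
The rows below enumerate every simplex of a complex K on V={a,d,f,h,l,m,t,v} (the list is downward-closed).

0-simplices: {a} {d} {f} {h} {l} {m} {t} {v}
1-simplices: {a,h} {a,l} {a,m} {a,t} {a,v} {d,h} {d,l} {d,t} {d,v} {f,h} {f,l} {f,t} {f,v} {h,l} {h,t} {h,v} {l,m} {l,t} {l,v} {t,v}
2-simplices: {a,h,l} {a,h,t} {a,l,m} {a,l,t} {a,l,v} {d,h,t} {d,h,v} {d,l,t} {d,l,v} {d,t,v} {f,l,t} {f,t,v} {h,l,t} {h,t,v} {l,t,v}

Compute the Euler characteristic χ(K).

χ(K)=3

n_0=8 n_1=20 n_2=15
χ=+8−20+15=3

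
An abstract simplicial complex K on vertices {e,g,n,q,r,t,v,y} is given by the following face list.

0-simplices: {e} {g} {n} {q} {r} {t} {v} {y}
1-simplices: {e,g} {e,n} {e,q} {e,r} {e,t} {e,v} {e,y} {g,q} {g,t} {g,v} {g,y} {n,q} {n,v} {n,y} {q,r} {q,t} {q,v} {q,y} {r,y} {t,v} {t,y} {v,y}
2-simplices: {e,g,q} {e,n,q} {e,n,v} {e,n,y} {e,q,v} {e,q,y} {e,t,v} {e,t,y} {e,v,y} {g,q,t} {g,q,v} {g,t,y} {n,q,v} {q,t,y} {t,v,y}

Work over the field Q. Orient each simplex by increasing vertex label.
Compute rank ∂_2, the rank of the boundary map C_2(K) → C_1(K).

n_0=8 n_1=22 n_2=15  [Q]
∂1: piv[eg,en,eq,er,et,ev,ey] rk=7  ker:gq,gt,gv,gy,nq,nv,ny,qr,qt,qv,qy,ry,tv,ty,vy
∂2: piv[egq,enq,env,eny,eqv,eqy,etv,ety,evy,gqt,gqv,gty,qty] rk=13  ker:nqv,tvy
rk∂_2=13

rank∂_2=13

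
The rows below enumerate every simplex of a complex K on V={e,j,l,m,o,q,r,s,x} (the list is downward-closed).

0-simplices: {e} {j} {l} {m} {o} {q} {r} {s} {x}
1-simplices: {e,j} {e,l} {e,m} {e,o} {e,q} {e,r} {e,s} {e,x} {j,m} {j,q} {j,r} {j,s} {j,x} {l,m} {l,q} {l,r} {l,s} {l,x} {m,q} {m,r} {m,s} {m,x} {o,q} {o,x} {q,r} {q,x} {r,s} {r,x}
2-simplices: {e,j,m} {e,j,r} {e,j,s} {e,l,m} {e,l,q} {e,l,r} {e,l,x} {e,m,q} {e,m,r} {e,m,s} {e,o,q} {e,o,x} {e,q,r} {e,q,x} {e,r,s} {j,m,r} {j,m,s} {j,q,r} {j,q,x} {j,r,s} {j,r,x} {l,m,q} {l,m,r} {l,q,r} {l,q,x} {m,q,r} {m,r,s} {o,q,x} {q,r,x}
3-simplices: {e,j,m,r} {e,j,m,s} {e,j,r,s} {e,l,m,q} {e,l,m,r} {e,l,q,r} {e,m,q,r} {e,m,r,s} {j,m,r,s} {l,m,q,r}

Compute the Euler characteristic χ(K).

χ(K)=0

n_0=9 n_1=28 n_2=29 n_3=10
χ=+9−28+29−10=0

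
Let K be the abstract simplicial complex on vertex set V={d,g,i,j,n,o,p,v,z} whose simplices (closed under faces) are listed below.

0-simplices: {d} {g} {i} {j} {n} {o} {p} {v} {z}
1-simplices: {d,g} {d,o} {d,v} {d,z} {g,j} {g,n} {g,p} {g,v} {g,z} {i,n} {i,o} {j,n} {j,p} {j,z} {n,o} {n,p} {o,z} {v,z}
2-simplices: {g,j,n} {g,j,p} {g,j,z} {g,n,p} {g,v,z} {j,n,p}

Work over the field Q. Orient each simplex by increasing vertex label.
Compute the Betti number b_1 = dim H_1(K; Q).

n_0=9 n_1=18 n_2=6  [Q]
∂1: piv[dg,do,dv,dz,gj,gn,gp,in] rk=8  ker:gv,gz,io,jn,jp,jz,no,np,oz,vz
∂2: piv[gjn,gjp,gjz,gnp,gvz] rk=5  ker:jnp
b_1=(18−8)−5=5

b_1=5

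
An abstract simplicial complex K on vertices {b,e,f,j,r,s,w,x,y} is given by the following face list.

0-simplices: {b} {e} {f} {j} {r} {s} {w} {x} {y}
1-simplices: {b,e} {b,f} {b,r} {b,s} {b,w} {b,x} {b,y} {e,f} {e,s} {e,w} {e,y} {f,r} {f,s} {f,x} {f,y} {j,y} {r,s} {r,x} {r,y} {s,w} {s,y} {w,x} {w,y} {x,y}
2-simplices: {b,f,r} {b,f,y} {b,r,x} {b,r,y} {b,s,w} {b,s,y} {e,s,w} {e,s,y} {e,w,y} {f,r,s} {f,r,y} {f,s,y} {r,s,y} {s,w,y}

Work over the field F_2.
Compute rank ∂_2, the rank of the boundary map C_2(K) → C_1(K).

rank∂_2=11

n_0=9 n_1=24 n_2=14  [Z2]
∂1: piv[be,bf,br,bs,bw,bx,by,jy] rk=8  ker:ef,es,ew,ey,fr,fs,fx,fy,rs,rx,ry,sw,sy,wx,wy,xy
∂2: piv[bfr,bfy,brx,bry,bsw,bsy,esw,esy,ewy,frs,fsy] rk=11  ker:fry,rsy,swy
rk∂_2=11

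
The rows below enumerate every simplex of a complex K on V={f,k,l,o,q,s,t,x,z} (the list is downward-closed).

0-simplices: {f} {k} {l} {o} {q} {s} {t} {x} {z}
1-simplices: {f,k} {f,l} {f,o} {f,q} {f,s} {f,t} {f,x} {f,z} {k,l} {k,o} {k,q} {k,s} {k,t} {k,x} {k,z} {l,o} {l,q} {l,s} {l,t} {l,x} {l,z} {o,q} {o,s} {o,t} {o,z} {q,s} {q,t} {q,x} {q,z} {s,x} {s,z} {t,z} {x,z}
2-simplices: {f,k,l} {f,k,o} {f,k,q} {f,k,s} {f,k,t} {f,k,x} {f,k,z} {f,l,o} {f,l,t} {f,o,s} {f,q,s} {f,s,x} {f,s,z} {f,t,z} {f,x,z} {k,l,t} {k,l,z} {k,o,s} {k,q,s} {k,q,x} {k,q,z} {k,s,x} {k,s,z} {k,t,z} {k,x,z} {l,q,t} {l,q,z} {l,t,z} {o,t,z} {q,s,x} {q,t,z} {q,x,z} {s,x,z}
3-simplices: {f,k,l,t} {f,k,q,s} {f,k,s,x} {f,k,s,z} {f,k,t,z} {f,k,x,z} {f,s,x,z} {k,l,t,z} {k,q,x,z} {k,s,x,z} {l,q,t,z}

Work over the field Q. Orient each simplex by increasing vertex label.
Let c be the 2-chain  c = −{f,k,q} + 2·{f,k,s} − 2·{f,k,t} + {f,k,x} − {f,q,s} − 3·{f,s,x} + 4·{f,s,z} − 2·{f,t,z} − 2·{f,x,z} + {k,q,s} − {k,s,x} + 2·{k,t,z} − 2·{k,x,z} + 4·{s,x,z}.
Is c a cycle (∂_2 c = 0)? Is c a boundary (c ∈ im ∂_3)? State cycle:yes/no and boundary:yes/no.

n_0=9 n_1=33 n_2=33 n_3=11  [Q]
∂1: piv[fk,fl,fo,fq,fs,ft,fx,fz] rk=8  ker:kl,ko,kq,ks,kt,kx,kz,lo,lq,ls,lt,lx,lz,oq,os,ot,oz,qs,qt,qx,qz,sx,sz,tz,xz
∂2: piv[fkl,fko,fkq,fks,fkt,fkx,fkz,flo,flt,fos,fqs,fsx,fsz,ftz,fxz,klz,kqx,kqz,lqt,lqz,otz] rk=21  ker:klt,kos,kqs,ksx,ksz,ktz,kxz,ltz,qsx,qtz,qxz,sxz
∂3: piv[fklt,fkqs,fksx,fksz,fktz,fkxz,fsxz,kltz,kqxz,lqtz] rk=10  ker:ksxz
∂2c = 0
c vs im∂3: reduces to 0 ⇒ boundary

cycle:yes boundary:yes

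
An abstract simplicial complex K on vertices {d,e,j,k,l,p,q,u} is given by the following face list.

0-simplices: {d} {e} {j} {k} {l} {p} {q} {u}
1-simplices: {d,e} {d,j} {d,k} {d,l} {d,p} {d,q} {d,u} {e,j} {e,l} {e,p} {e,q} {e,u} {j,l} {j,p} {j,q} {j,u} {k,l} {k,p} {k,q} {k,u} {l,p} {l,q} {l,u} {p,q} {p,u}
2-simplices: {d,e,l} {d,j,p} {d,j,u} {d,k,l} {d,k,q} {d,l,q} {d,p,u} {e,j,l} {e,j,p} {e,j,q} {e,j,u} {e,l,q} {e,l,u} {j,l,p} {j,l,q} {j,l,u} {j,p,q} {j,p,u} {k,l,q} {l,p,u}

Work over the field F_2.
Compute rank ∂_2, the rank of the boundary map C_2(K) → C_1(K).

rank∂_2=15

n_0=8 n_1=25 n_2=20  [Z2]
∂1: piv[de,dj,dk,dl,dp,dq,du] rk=7  ker:ej,el,ep,eq,eu,jl,jp,jq,ju,kl,kp,kq,ku,lp,lq,lu,pq,pu
∂2: piv[del,djp,dju,dkl,dkq,dlq,dpu,ejl,ejp,ejq,eju,elq,elu,jlp,jpq] rk=15  ker:jlq,jlu,jpu,klq,lpu
rk∂_2=15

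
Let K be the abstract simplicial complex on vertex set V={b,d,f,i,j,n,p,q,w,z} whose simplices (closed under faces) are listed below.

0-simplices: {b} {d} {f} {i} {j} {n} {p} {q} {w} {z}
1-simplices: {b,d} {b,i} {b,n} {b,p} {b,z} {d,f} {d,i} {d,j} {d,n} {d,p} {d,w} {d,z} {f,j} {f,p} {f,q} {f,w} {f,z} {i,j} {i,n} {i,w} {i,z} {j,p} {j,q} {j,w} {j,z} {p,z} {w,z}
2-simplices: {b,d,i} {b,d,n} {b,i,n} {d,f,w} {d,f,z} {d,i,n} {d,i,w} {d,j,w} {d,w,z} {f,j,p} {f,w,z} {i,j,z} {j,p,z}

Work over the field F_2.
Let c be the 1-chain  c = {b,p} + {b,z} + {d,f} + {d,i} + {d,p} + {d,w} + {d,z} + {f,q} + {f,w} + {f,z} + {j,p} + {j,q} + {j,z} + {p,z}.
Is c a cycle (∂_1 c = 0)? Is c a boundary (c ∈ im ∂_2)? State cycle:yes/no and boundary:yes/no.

cycle:no boundary:no

n_0=10 n_1=27 n_2=13  [Z2]
∂1: piv[bd,bi,bn,bp,bz,df,dj,dw,fq] rk=9  ker:di,dn,dp,dz,fj,fp,fw,fz,ij,in,iw,iz,jp,jq,jw,jz,pz,wz
∂2: piv[bdi,bdn,bin,dfw,dfz,diw,djw,dwz,fjp,ijz,jpz] rk=11  ker:din,fwz
∂1c = {d} + {i} + {j} + {z}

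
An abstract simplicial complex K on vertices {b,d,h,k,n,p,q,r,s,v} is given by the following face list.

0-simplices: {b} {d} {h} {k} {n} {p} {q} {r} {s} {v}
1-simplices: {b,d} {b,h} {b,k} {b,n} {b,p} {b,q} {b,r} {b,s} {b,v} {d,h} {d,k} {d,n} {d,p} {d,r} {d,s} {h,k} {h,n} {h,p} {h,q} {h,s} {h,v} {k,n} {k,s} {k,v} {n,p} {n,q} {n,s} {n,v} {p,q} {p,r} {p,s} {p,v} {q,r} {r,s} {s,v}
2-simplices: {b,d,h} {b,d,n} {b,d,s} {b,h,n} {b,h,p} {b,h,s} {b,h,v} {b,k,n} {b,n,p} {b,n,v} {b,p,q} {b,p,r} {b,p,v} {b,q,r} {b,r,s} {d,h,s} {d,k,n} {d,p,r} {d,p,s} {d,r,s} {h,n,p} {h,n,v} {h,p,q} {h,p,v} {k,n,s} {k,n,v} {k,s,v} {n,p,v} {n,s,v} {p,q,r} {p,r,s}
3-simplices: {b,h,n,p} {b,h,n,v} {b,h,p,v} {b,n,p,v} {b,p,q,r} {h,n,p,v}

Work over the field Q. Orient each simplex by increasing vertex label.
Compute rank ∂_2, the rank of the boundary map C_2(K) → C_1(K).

n_0=10 n_1=35 n_2=31 n_3=6  [Q]
∂1: piv[bd,bh,bk,bn,bp,bq,br,bs,bv] rk=9  ker:dh,dk,dn,dp,dr,ds,hk,hn,hp,hq,hs,hv,kn,ks,kv,np,nq,ns,nv,pq,pr,ps,pv,qr,rs,sv
∂2: piv[bdh,bdn,bds,bhn,bhp,bhs,bhv,bkn,bnp,bnv,bpq,bpr,bpv,bqr,brs,dkn,dpr,dps,drs,hpq,kns,knv,ksv] rk=23  ker:dhs,hnp,hnv,hpv,npv,nsv,pqr,prs
∂3: piv[bhnp,bhnv,bhpv,bnpv,bpqr] rk=5  ker:hnpv
rk∂_2=23

rank∂_2=23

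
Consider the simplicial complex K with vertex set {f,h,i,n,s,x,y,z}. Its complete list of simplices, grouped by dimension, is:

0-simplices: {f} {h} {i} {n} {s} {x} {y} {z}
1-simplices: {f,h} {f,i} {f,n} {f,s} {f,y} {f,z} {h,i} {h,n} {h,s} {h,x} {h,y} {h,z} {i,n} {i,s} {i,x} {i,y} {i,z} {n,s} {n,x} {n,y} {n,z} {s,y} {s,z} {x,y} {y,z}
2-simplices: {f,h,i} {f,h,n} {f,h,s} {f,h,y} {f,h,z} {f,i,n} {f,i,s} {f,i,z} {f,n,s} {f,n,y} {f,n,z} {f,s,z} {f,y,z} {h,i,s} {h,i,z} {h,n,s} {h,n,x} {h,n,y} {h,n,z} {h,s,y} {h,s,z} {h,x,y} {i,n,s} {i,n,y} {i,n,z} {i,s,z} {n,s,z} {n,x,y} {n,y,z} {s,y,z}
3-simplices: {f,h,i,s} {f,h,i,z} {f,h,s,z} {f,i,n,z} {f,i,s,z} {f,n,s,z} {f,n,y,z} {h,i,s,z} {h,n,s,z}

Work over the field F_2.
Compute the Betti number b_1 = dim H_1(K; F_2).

n_0=8 n_1=25 n_2=30 n_3=9  [Z2]
∂1: piv[fh,fi,fn,fs,fy,fz,hx] rk=7  ker:hi,hn,hs,hy,hz,in,is,ix,iy,iz,ns,nx,ny,nz,sy,sz,xy,yz
∂2: piv[fhi,fhn,fhs,fhy,fhz,fin,fis,fiz,fns,fny,fnz,fsz,fyz,hnx,hsy,hxy,iny] rk=17  ker:his,hiz,hns,hny,hnz,hsz,ins,inz,isz,nsz,nxy,nyz,syz
∂3: piv[fhis,fhiz,fhsz,finz,fisz,fnsz,fnyz,hnsz] rk=8  ker:hisz
b_1=(25−7)−17=1

b_1=1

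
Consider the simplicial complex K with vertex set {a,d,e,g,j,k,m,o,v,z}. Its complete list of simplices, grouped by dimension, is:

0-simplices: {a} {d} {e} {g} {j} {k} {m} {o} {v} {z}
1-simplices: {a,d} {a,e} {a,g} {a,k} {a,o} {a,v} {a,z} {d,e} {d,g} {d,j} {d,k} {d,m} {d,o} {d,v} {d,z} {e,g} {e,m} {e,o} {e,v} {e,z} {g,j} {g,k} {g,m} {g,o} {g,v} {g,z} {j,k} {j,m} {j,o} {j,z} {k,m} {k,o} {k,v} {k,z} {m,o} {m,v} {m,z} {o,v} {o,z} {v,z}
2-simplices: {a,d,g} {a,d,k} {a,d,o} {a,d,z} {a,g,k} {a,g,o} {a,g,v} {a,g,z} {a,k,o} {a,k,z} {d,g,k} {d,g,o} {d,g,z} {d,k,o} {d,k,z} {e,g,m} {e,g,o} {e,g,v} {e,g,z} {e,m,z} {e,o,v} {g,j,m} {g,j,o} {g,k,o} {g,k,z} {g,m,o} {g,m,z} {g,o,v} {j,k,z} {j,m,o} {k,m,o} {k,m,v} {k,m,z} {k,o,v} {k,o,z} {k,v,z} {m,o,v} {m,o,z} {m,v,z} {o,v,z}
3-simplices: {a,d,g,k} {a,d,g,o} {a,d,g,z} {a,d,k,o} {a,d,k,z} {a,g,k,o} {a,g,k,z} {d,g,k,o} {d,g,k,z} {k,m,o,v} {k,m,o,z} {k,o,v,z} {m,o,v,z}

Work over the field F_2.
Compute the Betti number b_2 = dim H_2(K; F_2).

n_0=10 n_1=40 n_2=40 n_3=13  [Z2]
∂1: piv[ad,ae,ag,ak,ao,av,az,dj,dm] rk=9  ker:de,dg,dk,do,dv,dz,eg,em,eo,ev,ez,gj,gk,gm,go,gv,gz,jk,jm,jo,jz,km,ko,kv,kz,mo,mv,mz,ov,oz,vz
∂2: piv[adg,adk,ado,adz,agk,ago,agv,agz,ako,akz,egm,ego,egv,egz,emz,eov,gjm,gjo,gmo,jkz,kmo,kmv,kov,koz,kvz] rk=25  ker:dgk,dgo,dgz,dko,dkz,gko,gkz,gmz,gov,jmo,kmz,mov,moz,mvz,ovz
∂3: piv[adgk,adgo,adgz,adko,adkz,agko,agkz,kmov,kmoz,kovz,movz] rk=11  ker:dgko,dgkz
b_2=(40−25)−11=4

b_2=4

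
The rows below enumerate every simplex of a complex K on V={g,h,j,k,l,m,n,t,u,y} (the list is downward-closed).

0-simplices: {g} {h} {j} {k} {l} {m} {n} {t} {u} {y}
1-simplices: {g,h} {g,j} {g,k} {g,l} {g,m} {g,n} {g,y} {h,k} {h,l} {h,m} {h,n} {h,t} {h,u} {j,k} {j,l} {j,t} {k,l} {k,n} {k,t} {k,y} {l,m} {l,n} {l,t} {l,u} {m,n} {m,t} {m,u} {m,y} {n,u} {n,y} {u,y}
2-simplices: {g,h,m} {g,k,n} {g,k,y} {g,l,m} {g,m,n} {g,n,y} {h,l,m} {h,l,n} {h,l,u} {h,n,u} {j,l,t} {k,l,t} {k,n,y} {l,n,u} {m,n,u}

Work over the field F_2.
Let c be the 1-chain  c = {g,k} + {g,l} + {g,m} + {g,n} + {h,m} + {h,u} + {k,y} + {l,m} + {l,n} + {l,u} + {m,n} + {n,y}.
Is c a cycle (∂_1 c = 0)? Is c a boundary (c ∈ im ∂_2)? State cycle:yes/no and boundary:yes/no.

n_0=10 n_1=31 n_2=15  [Z2]
∂1: piv[gh,gj,gk,gl,gm,gn,gy,ht,hu] rk=9  ker:hk,hl,hm,hn,jk,jl,jt,kl,kn,kt,ky,lm,ln,lt,lu,mn,mt,mu,my,nu,ny,uy
∂2: piv[ghm,gkn,gky,glm,gmn,gny,hlm,hln,hlu,hnu,jlt,klt,mnu] rk=13  ker:kny,lnu
∂1c = 0
c vs im∂2: residual ≠ 0 ⇒ not boundary

cycle:yes boundary:no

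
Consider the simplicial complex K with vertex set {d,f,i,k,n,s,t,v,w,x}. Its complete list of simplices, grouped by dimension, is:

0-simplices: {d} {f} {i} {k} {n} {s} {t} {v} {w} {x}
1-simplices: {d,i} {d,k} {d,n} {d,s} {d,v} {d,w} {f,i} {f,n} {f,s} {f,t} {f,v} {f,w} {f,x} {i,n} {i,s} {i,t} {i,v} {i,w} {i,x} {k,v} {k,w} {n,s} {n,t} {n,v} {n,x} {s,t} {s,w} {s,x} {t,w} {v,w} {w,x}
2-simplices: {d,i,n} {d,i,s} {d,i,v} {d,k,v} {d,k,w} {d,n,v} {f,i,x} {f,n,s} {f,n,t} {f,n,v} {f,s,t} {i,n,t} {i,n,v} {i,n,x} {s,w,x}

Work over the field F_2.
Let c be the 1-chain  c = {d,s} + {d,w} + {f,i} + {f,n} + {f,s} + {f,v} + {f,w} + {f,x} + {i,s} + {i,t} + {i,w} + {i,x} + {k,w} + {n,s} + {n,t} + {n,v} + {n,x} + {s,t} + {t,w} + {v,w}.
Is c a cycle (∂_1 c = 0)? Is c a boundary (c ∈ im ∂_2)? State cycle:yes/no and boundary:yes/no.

cycle:no boundary:no

n_0=10 n_1=31 n_2=15  [Z2]
∂1: piv[di,dk,dn,ds,dv,dw,fi,ft,fx] rk=9  ker:fn,fs,fv,fw,in,is,it,iv,iw,ix,kv,kw,ns,nt,nv,nx,st,sw,sx,tw,vw,wx
∂2: piv[din,dis,div,dkv,dkw,dnv,fix,fns,fnt,fnv,fst,int,inx,swx] rk=14  ker:inv
∂1c = {i} + {k} + {n} + {s} + {v} + {x}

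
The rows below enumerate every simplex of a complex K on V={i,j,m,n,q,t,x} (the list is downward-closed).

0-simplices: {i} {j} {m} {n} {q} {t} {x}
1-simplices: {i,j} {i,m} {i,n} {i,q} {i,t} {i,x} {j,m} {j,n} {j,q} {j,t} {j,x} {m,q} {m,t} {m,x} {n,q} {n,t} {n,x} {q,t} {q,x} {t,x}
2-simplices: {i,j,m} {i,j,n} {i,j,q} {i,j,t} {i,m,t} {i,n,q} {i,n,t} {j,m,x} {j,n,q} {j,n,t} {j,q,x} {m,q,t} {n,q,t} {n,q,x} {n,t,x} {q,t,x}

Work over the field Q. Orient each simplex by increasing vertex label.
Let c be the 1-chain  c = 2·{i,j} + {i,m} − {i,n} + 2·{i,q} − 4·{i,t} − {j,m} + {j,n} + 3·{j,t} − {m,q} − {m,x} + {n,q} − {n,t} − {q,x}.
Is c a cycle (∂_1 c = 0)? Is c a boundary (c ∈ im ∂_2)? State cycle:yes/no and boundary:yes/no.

n_0=7 n_1=20 n_2=16  [Q]
∂1: piv[ij,im,in,iq,it,ix] rk=6  ker:jm,jn,jq,jt,jx,mq,mt,mx,nq,nt,nx,qt,qx,tx
∂2: piv[ijm,ijn,ijq,ijt,imt,inq,int,jmx,jqx,mqt,nqt,nqx,ntx] rk=13  ker:jnq,jnt,qtx
∂1c = −{j} + 2·{m} + 3·{q} − 2·{t} − 2·{x}

cycle:no boundary:no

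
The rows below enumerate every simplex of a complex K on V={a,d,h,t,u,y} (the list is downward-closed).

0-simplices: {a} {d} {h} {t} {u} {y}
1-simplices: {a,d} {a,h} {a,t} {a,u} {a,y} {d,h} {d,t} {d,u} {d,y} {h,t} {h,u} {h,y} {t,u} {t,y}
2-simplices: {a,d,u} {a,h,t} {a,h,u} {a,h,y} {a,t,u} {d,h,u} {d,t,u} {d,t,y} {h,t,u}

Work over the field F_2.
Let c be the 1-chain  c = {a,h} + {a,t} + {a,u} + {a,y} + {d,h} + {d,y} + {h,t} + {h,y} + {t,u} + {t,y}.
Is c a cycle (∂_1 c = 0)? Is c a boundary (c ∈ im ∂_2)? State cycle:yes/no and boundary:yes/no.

n_0=6 n_1=14 n_2=9  [Z2]
∂1: piv[ad,ah,at,au,ay] rk=5  ker:dh,dt,du,dy,ht,hu,hy,tu,ty
∂2: piv[adu,aht,ahu,ahy,atu,dhu,dtu,dty] rk=8  ker:htu
∂1c = 0
c vs im∂2: reduces to 0 ⇒ boundary

cycle:yes boundary:yes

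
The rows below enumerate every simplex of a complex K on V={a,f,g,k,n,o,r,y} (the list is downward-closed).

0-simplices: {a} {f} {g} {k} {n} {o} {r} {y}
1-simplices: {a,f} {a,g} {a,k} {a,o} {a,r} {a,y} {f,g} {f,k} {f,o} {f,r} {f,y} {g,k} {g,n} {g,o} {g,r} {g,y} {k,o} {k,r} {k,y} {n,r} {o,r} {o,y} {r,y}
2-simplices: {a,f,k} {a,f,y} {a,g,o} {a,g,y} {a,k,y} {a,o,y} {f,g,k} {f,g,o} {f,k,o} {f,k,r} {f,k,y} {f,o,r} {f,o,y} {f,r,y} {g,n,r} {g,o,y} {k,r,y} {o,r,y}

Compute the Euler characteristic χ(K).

χ(K)=3

n_0=8 n_1=23 n_2=18
χ=+8−23+18=3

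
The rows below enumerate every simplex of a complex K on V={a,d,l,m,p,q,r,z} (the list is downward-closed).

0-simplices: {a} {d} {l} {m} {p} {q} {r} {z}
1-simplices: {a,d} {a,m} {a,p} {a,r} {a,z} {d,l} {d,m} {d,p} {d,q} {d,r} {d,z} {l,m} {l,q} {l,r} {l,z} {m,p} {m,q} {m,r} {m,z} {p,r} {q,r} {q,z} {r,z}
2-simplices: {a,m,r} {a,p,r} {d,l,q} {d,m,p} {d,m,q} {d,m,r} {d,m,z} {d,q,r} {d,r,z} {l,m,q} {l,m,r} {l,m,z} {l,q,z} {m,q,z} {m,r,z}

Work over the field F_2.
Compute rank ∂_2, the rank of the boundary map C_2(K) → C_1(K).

rank∂_2=13

n_0=8 n_1=23 n_2=15  [Z2]
∂1: piv[ad,am,ap,ar,az,dl,dq] rk=7  ker:dm,dp,dr,dz,lm,lq,lr,lz,mp,mq,mr,mz,pr,qr,qz,rz
∂2: piv[amr,apr,dlq,dmp,dmq,dmr,dmz,dqr,drz,lmq,lmr,lmz,lqz] rk=13  ker:mqz,mrz
rk∂_2=13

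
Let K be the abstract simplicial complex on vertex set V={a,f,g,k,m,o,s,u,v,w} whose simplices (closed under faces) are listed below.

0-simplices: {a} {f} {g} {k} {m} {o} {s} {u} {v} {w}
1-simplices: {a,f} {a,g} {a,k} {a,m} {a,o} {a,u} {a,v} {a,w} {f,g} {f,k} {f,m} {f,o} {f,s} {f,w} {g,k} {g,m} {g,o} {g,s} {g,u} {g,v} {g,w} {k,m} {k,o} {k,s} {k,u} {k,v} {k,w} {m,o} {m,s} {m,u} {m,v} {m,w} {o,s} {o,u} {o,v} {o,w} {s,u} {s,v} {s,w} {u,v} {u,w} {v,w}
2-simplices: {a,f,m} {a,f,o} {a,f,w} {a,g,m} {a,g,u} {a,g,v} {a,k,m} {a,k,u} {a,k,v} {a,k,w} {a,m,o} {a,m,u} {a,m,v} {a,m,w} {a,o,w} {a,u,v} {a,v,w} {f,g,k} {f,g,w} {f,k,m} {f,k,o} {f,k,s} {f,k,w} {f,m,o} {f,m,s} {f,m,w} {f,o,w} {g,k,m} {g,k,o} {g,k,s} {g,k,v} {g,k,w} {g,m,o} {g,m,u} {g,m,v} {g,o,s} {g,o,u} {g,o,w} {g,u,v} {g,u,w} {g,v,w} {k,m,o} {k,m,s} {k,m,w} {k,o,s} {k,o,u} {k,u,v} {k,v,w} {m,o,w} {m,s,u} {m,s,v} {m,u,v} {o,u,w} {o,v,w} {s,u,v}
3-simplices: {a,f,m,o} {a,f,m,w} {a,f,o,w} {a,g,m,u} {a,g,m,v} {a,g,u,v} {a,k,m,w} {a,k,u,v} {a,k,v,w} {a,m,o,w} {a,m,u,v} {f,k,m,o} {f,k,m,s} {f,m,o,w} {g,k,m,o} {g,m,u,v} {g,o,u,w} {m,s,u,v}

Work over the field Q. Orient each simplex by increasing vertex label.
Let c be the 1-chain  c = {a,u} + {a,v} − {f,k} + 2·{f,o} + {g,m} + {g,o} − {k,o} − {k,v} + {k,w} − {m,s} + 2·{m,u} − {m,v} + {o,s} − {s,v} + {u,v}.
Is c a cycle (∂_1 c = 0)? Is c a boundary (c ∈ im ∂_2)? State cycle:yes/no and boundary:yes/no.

n_0=10 n_1=42 n_2=55 n_3=18  [Q]
∂1: piv[af,ag,ak,am,ao,au,av,aw,fs] rk=9  ker:fg,fk,fm,fo,fw,gk,gm,go,gs,gu,gv,gw,km,ko,ks,ku,kv,kw,mo,ms,mu,mv,mw,os,ou,ov,ow,su,sv,sw,uv,uw,vw
∂2: piv[afm,afo,afw,agm,agu,agv,akm,aku,akv,akw,amo,amu,amv,amw,aow,auv,avw,fgk,fgw,fkm,fko,fks,fms,gkm,gko,gks,gos,gou,guw,msu,msv,ovw] rk=32  ker:fkw,fmo,fmw,fow,gkv,gkw,gmo,gmu,gmv,gow,guv,gvw,kmo,kms,kmw,kos,kou,kuv,kvw,mow,muv,ouw,suv
∂3: piv[afmo,afmw,afow,agmu,agmv,aguv,akmw,akuv,akvw,amow,amuv,fkmo,fkms,gkmo,gouw,msuv] rk=16  ker:fmow,gmuv
∂1c = −2·{a} − {f} − 2·{g} + {m} + {o} + {s} + 2·{u} − {v} + {w}

cycle:no boundary:no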